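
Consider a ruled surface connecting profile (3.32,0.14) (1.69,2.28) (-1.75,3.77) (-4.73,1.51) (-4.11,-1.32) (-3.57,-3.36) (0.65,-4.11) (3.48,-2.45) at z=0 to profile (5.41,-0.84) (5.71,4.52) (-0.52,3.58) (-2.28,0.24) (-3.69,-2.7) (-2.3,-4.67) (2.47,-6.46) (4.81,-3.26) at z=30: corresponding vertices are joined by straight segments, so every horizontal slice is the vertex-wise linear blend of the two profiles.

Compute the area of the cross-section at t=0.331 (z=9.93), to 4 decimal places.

Area at t=0.331: 53.9210

Cross-section at t=0.331: each vertex is (1-t)·p0[i] + t·p1[i].
  v1: (1-0.331)·(3.32,0.14) + 0.331·(5.41,-0.84) = (4.0118,-0.1844)
  v2: (1-0.331)·(1.69,2.28) + 0.331·(5.71,4.52) = (3.0206,3.0214)
  v3: (1-0.331)·(-1.75,3.77) + 0.331·(-0.52,3.58) = (-1.3429,3.7071)
  v4: (1-0.331)·(-4.73,1.51) + 0.331·(-2.28,0.24) = (-3.9191,1.0896)
  v5: (1-0.331)·(-4.11,-1.32) + 0.331·(-3.69,-2.7) = (-3.9710,-1.7768)
  v6: (1-0.331)·(-3.57,-3.36) + 0.331·(-2.3,-4.67) = (-3.1496,-3.7936)
  v7: (1-0.331)·(0.65,-4.11) + 0.331·(2.47,-6.46) = (1.2524,-4.8879)
  v8: (1-0.331)·(3.48,-2.45) + 0.331·(4.81,-3.26) = (3.9202,-2.7181)
Shoelace sum Σ(x_i·y_{i+1} − x_{i+1}·y_i):
  i=1: 4.0118·3.0214 − 3.0206·-0.1844 = +12.6783 (running +12.6783)
  i=2: 3.0206·3.7071 − -1.3429·3.0214 = +15.2552 (running +27.9335)
  i=3: -1.3429·1.0896 − -3.9191·3.7071 = +13.0651 (running +40.9986)
  i=4: -3.9191·-1.7768 − -3.9710·1.0896 = +11.2902 (running +52.2888)
  i=5: -3.9710·-3.7936 − -3.1496·-1.7768 = +9.4681 (running +61.7570)
  i=6: -3.1496·-4.8879 − 1.2524·-3.7936 = +20.1461 (running +81.9031)
  i=7: 1.2524·-2.7181 − 3.9202·-4.8879 = +15.7573 (running +97.6603)
  i=8: 3.9202·-0.1844 − 4.0118·-2.7181 = +10.1817 (running +107.8420)
Area = |Σ|/2 = |107.8420|/2 = 53.9210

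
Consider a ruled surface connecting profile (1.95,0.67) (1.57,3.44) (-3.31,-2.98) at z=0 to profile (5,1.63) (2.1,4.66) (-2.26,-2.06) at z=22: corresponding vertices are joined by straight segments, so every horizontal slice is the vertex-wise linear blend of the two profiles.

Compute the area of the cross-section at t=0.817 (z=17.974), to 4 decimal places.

Cross-section at t=0.817: each vertex is (1-t)·p0[i] + t·p1[i].
  v1: (1-0.817)·(1.95,0.67) + 0.817·(5,1.63) = (4.4419,1.4543)
  v2: (1-0.817)·(1.57,3.44) + 0.817·(2.1,4.66) = (2.0030,4.4367)
  v3: (1-0.817)·(-3.31,-2.98) + 0.817·(-2.26,-2.06) = (-2.4522,-2.2284)
Shoelace sum Σ(x_i·y_{i+1} − x_{i+1}·y_i):
  i=1: 4.4419·4.4367 − 2.0030·1.4543 = +16.7943 (running +16.7943)
  i=2: 2.0030·-2.2284 − -2.4522·4.4367 = +6.4161 (running +23.2104)
  i=3: -2.4522·1.4543 − 4.4419·-2.2284 = +6.3318 (running +29.5423)
Area = |Σ|/2 = |29.5423|/2 = 14.7711

Area at t=0.817: 14.7711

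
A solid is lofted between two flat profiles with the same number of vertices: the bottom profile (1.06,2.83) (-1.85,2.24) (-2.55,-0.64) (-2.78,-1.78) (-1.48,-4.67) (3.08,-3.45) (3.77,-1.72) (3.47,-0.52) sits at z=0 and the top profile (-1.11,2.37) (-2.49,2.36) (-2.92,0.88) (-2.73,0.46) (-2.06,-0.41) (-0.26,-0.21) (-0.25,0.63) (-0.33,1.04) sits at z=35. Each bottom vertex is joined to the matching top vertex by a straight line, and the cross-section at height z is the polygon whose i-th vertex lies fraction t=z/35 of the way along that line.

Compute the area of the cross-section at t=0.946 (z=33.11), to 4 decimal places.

Cross-section at t=0.946: each vertex is (1-t)·p0[i] + t·p1[i].
  v1: (1-0.946)·(1.06,2.83) + 0.946·(-1.11,2.37) = (-0.9928,2.3948)
  v2: (1-0.946)·(-1.85,2.24) + 0.946·(-2.49,2.36) = (-2.4554,2.3535)
  v3: (1-0.946)·(-2.55,-0.64) + 0.946·(-2.92,0.88) = (-2.9000,0.7979)
  v4: (1-0.946)·(-2.78,-1.78) + 0.946·(-2.73,0.46) = (-2.7327,0.3390)
  v5: (1-0.946)·(-1.48,-4.67) + 0.946·(-2.06,-0.41) = (-2.0287,-0.6400)
  v6: (1-0.946)·(3.08,-3.45) + 0.946·(-0.26,-0.21) = (-0.0796,-0.3850)
  v7: (1-0.946)·(3.77,-1.72) + 0.946·(-0.25,0.63) = (-0.0329,0.5031)
  v8: (1-0.946)·(3.47,-0.52) + 0.946·(-0.33,1.04) = (-0.1248,0.9558)
Shoelace sum Σ(x_i·y_{i+1} − x_{i+1}·y_i):
  i=1: -0.9928·2.3535 − -2.4554·2.3948 = +3.5438 (running +3.5438)
  i=2: -2.4554·0.7979 − -2.9000·2.3535 = +4.8660 (running +8.4098)
  i=3: -2.9000·0.3390 − -2.7327·0.7979 = +1.1973 (running +9.6070)
  i=4: -2.7327·-0.6400 − -2.0287·0.3390 = +2.4368 (running +12.0439)
  i=5: -2.0287·-0.3850 − -0.0796·-0.6400 = +0.7300 (running +12.7739)
  i=6: -0.0796·0.5031 − -0.0329·-0.3850 = -0.0527 (running +12.7211)
  i=7: -0.0329·0.9558 − -0.1248·0.5031 = +0.0313 (running +12.7524)
  i=8: -0.1248·2.3948 − -0.9928·0.9558 = +0.6500 (running +13.4025)
Area = |Σ|/2 = |13.4025|/2 = 6.7012

Area at t=0.946: 6.7012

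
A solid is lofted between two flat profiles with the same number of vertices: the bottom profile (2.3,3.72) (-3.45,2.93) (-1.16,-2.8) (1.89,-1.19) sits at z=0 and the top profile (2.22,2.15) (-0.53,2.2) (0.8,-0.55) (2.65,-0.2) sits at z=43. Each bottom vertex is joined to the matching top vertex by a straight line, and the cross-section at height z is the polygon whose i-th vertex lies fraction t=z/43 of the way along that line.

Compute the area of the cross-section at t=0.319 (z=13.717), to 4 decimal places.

Cross-section at t=0.319: each vertex is (1-t)·p0[i] + t·p1[i].
  v1: (1-0.319)·(2.3,3.72) + 0.319·(2.22,2.15) = (2.2745,3.2192)
  v2: (1-0.319)·(-3.45,2.93) + 0.319·(-0.53,2.2) = (-2.5185,2.6971)
  v3: (1-0.319)·(-1.16,-2.8) + 0.319·(0.8,-0.55) = (-0.5348,-2.0823)
  v4: (1-0.319)·(1.89,-1.19) + 0.319·(2.65,-0.2) = (2.1324,-0.8742)
Shoelace sum Σ(x_i·y_{i+1} − x_{i+1}·y_i):
  i=1: 2.2745·2.6971 − -2.5185·3.2192 = +14.2421 (running +14.2421)
  i=2: -2.5185·-2.0823 − -0.5348·2.6971 = +6.6865 (running +20.9286)
  i=3: -0.5348·-0.8742 − 2.1324·-2.0823 = +4.9078 (running +25.8364)
  i=4: 2.1324·3.2192 − 2.2745·-0.8742 = +8.8530 (running +34.6894)
Area = |Σ|/2 = |34.6894|/2 = 17.3447

Area at t=0.319: 17.3447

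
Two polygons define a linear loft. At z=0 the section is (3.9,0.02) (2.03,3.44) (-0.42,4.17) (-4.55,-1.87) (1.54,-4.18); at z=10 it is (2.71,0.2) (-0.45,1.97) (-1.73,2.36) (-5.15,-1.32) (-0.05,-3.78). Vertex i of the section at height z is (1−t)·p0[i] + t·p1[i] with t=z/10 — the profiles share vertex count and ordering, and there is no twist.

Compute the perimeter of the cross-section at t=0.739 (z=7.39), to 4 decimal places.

Cross-section at t=0.739: each vertex is (1-t)·p0[i] + t·p1[i].
  v1: (1-0.739)·(3.9,0.02) + 0.739·(2.71,0.2) = (3.0206,0.1530)
  v2: (1-0.739)·(2.03,3.44) + 0.739·(-0.45,1.97) = (0.1973,2.3537)
  v3: (1-0.739)·(-0.42,4.17) + 0.739·(-1.73,2.36) = (-1.3881,2.8324)
  v4: (1-0.739)·(-4.55,-1.87) + 0.739·(-5.15,-1.32) = (-4.9934,-1.4636)
  v5: (1-0.739)·(1.54,-4.18) + 0.739·(-0.05,-3.78) = (0.3650,-3.8844)
Perimeter = Σ |v_{i+1} − v_i|:
  edge 1→2: √(-2.8233² + 2.2006²) = 3.5797 (running 3.5797)
  edge 2→3: √(-1.5854² + 0.4787²) = 1.6561 (running 5.2357)
  edge 3→4: √(-3.6053² + -4.2960²) = 5.6083 (running 10.8441)
  edge 4→5: √(5.3584² + -2.4208²) = 5.8799 (running 16.7239)
  edge 5→1: √(2.6556² + 4.0374²) = 4.8325 (running 21.5564)
Perimeter = 21.5564

Perimeter at t=0.739: 21.5564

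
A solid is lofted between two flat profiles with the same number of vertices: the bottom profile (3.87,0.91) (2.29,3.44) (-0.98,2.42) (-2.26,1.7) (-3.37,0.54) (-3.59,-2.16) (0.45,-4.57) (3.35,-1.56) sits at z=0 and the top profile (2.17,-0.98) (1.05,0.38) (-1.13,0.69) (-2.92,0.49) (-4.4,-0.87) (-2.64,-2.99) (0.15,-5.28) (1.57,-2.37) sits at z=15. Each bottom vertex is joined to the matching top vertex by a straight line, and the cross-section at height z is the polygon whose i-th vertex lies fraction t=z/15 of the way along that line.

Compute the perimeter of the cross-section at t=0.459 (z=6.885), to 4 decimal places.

Cross-section at t=0.459: each vertex is (1-t)·p0[i] + t·p1[i].
  v1: (1-0.459)·(3.87,0.91) + 0.459·(2.17,-0.98) = (3.0897,0.0425)
  v2: (1-0.459)·(2.29,3.44) + 0.459·(1.05,0.38) = (1.7208,2.0355)
  v3: (1-0.459)·(-0.98,2.42) + 0.459·(-1.13,0.69) = (-1.0488,1.6259)
  v4: (1-0.459)·(-2.26,1.7) + 0.459·(-2.92,0.49) = (-2.5629,1.1446)
  v5: (1-0.459)·(-3.37,0.54) + 0.459·(-4.4,-0.87) = (-3.8428,-0.1072)
  v6: (1-0.459)·(-3.59,-2.16) + 0.459·(-2.64,-2.99) = (-3.1540,-2.5410)
  v7: (1-0.459)·(0.45,-4.57) + 0.459·(0.15,-5.28) = (0.3123,-4.8959)
  v8: (1-0.459)·(3.35,-1.56) + 0.459·(1.57,-2.37) = (2.5330,-1.9318)
Perimeter = Σ |v_{i+1} − v_i|:
  edge 1→2: √(-1.3689² + 1.9930²) = 2.4178 (running 2.4178)
  edge 2→3: √(-2.7697² + -0.4095²) = 2.7998 (running 5.2176)
  edge 3→4: √(-1.5141² + -0.4813²) = 1.5888 (running 6.8063)
  edge 4→5: √(-1.2798² + -1.2518²) = 1.7902 (running 8.5966)
  edge 5→6: √(0.6888² + -2.4338²) = 2.5294 (running 11.1260)
  edge 6→7: √(3.4663² + -2.3549²) = 4.1905 (running 15.3165)
  edge 7→8: √(2.2207² + 2.9641²) = 3.7037 (running 19.0202)
  edge 8→1: √(0.5567² + 1.9743²) = 2.0513 (running 21.0715)
Perimeter = 21.0715

Perimeter at t=0.459: 21.0715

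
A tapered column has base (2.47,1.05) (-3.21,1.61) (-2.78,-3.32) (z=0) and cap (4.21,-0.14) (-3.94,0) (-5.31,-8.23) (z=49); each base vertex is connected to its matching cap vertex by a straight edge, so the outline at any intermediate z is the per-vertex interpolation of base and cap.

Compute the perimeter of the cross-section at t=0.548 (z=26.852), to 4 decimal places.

Cross-section at t=0.548: each vertex is (1-t)·p0[i] + t·p1[i].
  v1: (1-0.548)·(2.47,1.05) + 0.548·(4.21,-0.14) = (3.4235,0.3979)
  v2: (1-0.548)·(-3.21,1.61) + 0.548·(-3.94,0) = (-3.6100,0.7277)
  v3: (1-0.548)·(-2.78,-3.32) + 0.548·(-5.31,-8.23) = (-4.1664,-6.0107)
Perimeter = Σ |v_{i+1} − v_i|:
  edge 1→2: √(-7.0336² + 0.3298²) = 7.0413 (running 7.0413)
  edge 2→3: √(-0.5564² + -6.7384²) = 6.7613 (running 13.8026)
  edge 3→1: √(7.5900² + 6.4086²) = 9.9336 (running 23.7363)
Perimeter = 23.7363

Perimeter at t=0.548: 23.7363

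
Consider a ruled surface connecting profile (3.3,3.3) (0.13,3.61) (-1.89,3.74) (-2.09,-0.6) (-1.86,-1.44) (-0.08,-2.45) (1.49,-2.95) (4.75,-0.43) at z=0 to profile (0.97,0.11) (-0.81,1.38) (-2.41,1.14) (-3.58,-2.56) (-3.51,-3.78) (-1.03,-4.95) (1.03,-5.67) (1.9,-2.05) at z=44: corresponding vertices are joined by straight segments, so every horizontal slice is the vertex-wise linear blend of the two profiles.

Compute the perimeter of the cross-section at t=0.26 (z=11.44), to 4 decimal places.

Cross-section at t=0.26: each vertex is (1-t)·p0[i] + t·p1[i].
  v1: (1-0.26)·(3.3,3.3) + 0.26·(0.97,0.11) = (2.6942,2.4706)
  v2: (1-0.26)·(0.13,3.61) + 0.26·(-0.81,1.38) = (-0.1144,3.0302)
  v3: (1-0.26)·(-1.89,3.74) + 0.26·(-2.41,1.14) = (-2.0252,3.0640)
  v4: (1-0.26)·(-2.09,-0.6) + 0.26·(-3.58,-2.56) = (-2.4774,-1.1096)
  v5: (1-0.26)·(-1.86,-1.44) + 0.26·(-3.51,-3.78) = (-2.2890,-2.0484)
  v6: (1-0.26)·(-0.08,-2.45) + 0.26·(-1.03,-4.95) = (-0.3270,-3.1000)
  v7: (1-0.26)·(1.49,-2.95) + 0.26·(1.03,-5.67) = (1.3704,-3.6572)
  v8: (1-0.26)·(4.75,-0.43) + 0.26·(1.9,-2.05) = (4.0090,-0.8512)
Perimeter = Σ |v_{i+1} − v_i|:
  edge 1→2: √(-2.8086² + 0.5596²) = 2.8638 (running 2.8638)
  edge 2→3: √(-1.9108² + 0.0338²) = 1.9111 (running 4.7749)
  edge 3→4: √(-0.4522² + -4.1736²) = 4.1980 (running 8.9729)
  edge 4→5: √(0.1884² + -0.9388²) = 0.9575 (running 9.9304)
  edge 5→6: √(1.9620² + -1.0516²) = 2.2261 (running 12.1565)
  edge 6→7: √(1.6974² + -0.5572²) = 1.7865 (running 13.9430)
  edge 7→8: √(2.6386² + 2.8060²) = 3.8517 (running 17.7947)
  edge 8→1: √(-1.3148² + 3.3218²) = 3.5725 (running 21.3673)
Perimeter = 21.3673

Perimeter at t=0.26: 21.3673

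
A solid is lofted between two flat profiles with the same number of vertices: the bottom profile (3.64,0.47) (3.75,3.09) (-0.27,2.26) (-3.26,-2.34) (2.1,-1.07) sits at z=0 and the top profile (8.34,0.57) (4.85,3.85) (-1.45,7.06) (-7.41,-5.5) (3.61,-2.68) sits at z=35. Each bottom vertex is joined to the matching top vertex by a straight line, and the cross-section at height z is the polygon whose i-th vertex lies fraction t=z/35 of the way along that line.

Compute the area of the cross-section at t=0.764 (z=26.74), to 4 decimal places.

Area at t=0.764: 73.9476

Cross-section at t=0.764: each vertex is (1-t)·p0[i] + t·p1[i].
  v1: (1-0.764)·(3.64,0.47) + 0.764·(8.34,0.57) = (7.2308,0.5464)
  v2: (1-0.764)·(3.75,3.09) + 0.764·(4.85,3.85) = (4.5904,3.6706)
  v3: (1-0.764)·(-0.27,2.26) + 0.764·(-1.45,7.06) = (-1.1715,5.9272)
  v4: (1-0.764)·(-3.26,-2.34) + 0.764·(-7.41,-5.5) = (-6.4306,-4.7542)
  v5: (1-0.764)·(2.1,-1.07) + 0.764·(3.61,-2.68) = (3.2536,-2.3000)
Shoelace sum Σ(x_i·y_{i+1} − x_{i+1}·y_i):
  i=1: 7.2308·3.6706 − 4.5904·0.5464 = +24.0335 (running +24.0335)
  i=2: 4.5904·5.9272 − -1.1715·3.6706 = +31.5084 (running +55.5419)
  i=3: -1.1715·-4.7542 − -6.4306·5.9272 = +43.6851 (running +99.2271)
  i=4: -6.4306·-2.3000 − 3.2536·-4.7542 = +30.2592 (running +129.4863)
  i=5: 3.2536·0.5464 − 7.2308·-2.3000 = +18.4089 (running +147.8952)
Area = |Σ|/2 = |147.8952|/2 = 73.9476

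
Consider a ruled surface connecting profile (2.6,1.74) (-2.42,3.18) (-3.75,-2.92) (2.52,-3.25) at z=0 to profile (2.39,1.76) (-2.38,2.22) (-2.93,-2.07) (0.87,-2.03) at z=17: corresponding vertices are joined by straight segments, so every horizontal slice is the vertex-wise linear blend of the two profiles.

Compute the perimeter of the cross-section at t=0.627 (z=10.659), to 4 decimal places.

Cross-section at t=0.627: each vertex is (1-t)·p0[i] + t·p1[i].
  v1: (1-0.627)·(2.6,1.74) + 0.627·(2.39,1.76) = (2.4683,1.7525)
  v2: (1-0.627)·(-2.42,3.18) + 0.627·(-2.38,2.22) = (-2.3949,2.5781)
  v3: (1-0.627)·(-3.75,-2.92) + 0.627·(-2.93,-2.07) = (-3.2359,-2.3870)
  v4: (1-0.627)·(2.52,-3.25) + 0.627·(0.87,-2.03) = (1.4855,-2.4851)
Perimeter = Σ |v_{i+1} − v_i|:
  edge 1→2: √(-4.8632² + 0.8255²) = 4.9328 (running 4.9328)
  edge 2→3: √(-0.8409² + -4.9651²) = 5.0358 (running 9.9687)
  edge 3→4: √(4.7213² + -0.0980²) = 4.7223 (running 14.6910)
  edge 4→1: √(0.9829² + 4.2376²) = 4.3501 (running 19.0411)
Perimeter = 19.0411

Perimeter at t=0.627: 19.0411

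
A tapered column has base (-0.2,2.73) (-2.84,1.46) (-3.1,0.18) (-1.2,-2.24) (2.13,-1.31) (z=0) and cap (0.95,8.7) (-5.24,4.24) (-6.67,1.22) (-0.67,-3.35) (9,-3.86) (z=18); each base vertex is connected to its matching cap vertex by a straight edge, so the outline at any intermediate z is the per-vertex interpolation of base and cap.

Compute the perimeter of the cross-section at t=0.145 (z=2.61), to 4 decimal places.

Perimeter at t=0.145: 19.3491

Cross-section at t=0.145: each vertex is (1-t)·p0[i] + t·p1[i].
  v1: (1-0.145)·(-0.2,2.73) + 0.145·(0.95,8.7) = (-0.0333,3.5956)
  v2: (1-0.145)·(-2.84,1.46) + 0.145·(-5.24,4.24) = (-3.1880,1.8631)
  v3: (1-0.145)·(-3.1,0.18) + 0.145·(-6.67,1.22) = (-3.6177,0.3308)
  v4: (1-0.145)·(-1.2,-2.24) + 0.145·(-0.67,-3.35) = (-1.1232,-2.4010)
  v5: (1-0.145)·(2.13,-1.31) + 0.145·(9,-3.86) = (3.1261,-1.6797)
Perimeter = Σ |v_{i+1} − v_i|:
  edge 1→2: √(-3.1547² + -1.7325²) = 3.5992 (running 3.5992)
  edge 2→3: √(-0.4297² + -1.5323²) = 1.5914 (running 5.1906)
  edge 3→4: √(2.4945² + -2.7318²) = 3.6993 (running 8.8899)
  edge 4→5: √(4.2493² + 0.7212²) = 4.3101 (running 13.2000)
  edge 5→1: √(-3.1594² + 5.2754²) = 6.1491 (running 19.3491)
Perimeter = 19.3491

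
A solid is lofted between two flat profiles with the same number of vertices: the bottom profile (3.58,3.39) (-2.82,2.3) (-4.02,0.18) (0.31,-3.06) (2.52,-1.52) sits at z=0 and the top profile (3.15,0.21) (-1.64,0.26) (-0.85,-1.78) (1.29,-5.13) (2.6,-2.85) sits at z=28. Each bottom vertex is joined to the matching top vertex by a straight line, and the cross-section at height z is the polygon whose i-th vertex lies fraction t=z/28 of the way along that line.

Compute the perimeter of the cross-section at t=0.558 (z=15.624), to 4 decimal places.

Perimeter at t=0.558: 18.6806

Cross-section at t=0.558: each vertex is (1-t)·p0[i] + t·p1[i].
  v1: (1-0.558)·(3.58,3.39) + 0.558·(3.15,0.21) = (3.3401,1.6156)
  v2: (1-0.558)·(-2.82,2.3) + 0.558·(-1.64,0.26) = (-2.1616,1.1617)
  v3: (1-0.558)·(-4.02,0.18) + 0.558·(-0.85,-1.78) = (-2.2511,-0.9137)
  v4: (1-0.558)·(0.31,-3.06) + 0.558·(1.29,-5.13) = (0.8568,-4.2151)
  v5: (1-0.558)·(2.52,-1.52) + 0.558·(2.6,-2.85) = (2.5646,-2.2621)
Perimeter = Σ |v_{i+1} − v_i|:
  edge 1→2: √(-5.5016² + -0.4539²) = 5.5203 (running 5.5203)
  edge 2→3: √(-0.0896² + -2.0754²) = 2.0773 (running 7.5976)
  edge 3→4: √(3.1080² + -3.3014²) = 4.5342 (running 12.1318)
  edge 4→5: √(1.7078² + 1.9529²) = 2.5943 (running 14.7261)
  edge 5→1: √(0.7754² + 3.8777²) = 3.9545 (running 18.6806)
Perimeter = 18.6806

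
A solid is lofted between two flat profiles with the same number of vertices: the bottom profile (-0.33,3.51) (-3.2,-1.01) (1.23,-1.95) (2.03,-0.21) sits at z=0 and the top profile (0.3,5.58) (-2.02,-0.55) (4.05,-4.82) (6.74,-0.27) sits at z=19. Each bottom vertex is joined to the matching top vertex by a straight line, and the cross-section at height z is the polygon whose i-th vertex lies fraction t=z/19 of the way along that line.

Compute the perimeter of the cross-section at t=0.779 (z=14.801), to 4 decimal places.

Perimeter at t=0.779: 25.2418

Cross-section at t=0.779: each vertex is (1-t)·p0[i] + t·p1[i].
  v1: (1-0.779)·(-0.33,3.51) + 0.779·(0.3,5.58) = (0.1608,5.1225)
  v2: (1-0.779)·(-3.2,-1.01) + 0.779·(-2.02,-0.55) = (-2.2808,-0.6517)
  v3: (1-0.779)·(1.23,-1.95) + 0.779·(4.05,-4.82) = (3.4268,-4.1857)
  v4: (1-0.779)·(2.03,-0.21) + 0.779·(6.74,-0.27) = (5.6991,-0.2567)
Perimeter = Σ |v_{i+1} − v_i|:
  edge 1→2: √(-2.4415² + -5.7742²) = 6.2692 (running 6.2692)
  edge 2→3: √(5.7076² + -3.5341²) = 6.7131 (running 12.9823)
  edge 3→4: √(2.2723² + 3.9290²) = 4.5388 (running 17.5210)
  edge 4→1: √(-5.5383² + 5.3793²) = 7.7207 (running 25.2418)
Perimeter = 25.2418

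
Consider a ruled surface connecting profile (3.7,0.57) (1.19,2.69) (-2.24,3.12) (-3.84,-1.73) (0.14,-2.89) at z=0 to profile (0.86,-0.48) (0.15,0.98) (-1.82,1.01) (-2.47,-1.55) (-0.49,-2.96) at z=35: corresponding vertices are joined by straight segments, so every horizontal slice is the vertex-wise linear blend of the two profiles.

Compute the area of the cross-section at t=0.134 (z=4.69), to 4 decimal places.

Cross-section at t=0.134: each vertex is (1-t)·p0[i] + t·p1[i].
  v1: (1-0.134)·(3.7,0.57) + 0.134·(0.86,-0.48) = (3.3194,0.4293)
  v2: (1-0.134)·(1.19,2.69) + 0.134·(0.15,0.98) = (1.0506,2.4609)
  v3: (1-0.134)·(-2.24,3.12) + 0.134·(-1.82,1.01) = (-2.1837,2.8373)
  v4: (1-0.134)·(-3.84,-1.73) + 0.134·(-2.47,-1.55) = (-3.6564,-1.7059)
  v5: (1-0.134)·(0.14,-2.89) + 0.134·(-0.49,-2.96) = (0.0556,-2.8994)
Shoelace sum Σ(x_i·y_{i+1} − x_{i+1}·y_i):
  i=1: 3.3194·2.4609 − 1.0506·0.4293 = +7.7176 (running +7.7176)
  i=2: 1.0506·2.8373 − -2.1837·2.4609 = +8.3548 (running +16.0724)
  i=3: -2.1837·-1.7059 − -3.6564·2.8373 = +14.0994 (running +30.1718)
  i=4: -3.6564·-2.8994 − 0.0556·-1.7059 = +10.6962 (running +40.8679)
  i=5: 0.0556·0.4293 − 3.3194·-2.8994 = +9.6482 (running +50.5161)
Area = |Σ|/2 = |50.5161|/2 = 25.2581

Area at t=0.134: 25.2581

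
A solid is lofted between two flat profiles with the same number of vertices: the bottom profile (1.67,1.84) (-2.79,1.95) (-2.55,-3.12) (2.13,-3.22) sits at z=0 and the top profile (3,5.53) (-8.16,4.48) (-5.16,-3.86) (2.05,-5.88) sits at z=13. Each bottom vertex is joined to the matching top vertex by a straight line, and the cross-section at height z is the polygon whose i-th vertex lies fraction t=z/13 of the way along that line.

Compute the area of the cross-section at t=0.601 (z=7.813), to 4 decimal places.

Area at t=0.601: 58.1725

Cross-section at t=0.601: each vertex is (1-t)·p0[i] + t·p1[i].
  v1: (1-0.601)·(1.67,1.84) + 0.601·(3,5.53) = (2.4693,4.0577)
  v2: (1-0.601)·(-2.79,1.95) + 0.601·(-8.16,4.48) = (-6.0174,3.4705)
  v3: (1-0.601)·(-2.55,-3.12) + 0.601·(-5.16,-3.86) = (-4.1186,-3.5647)
  v4: (1-0.601)·(2.13,-3.22) + 0.601·(2.05,-5.88) = (2.0819,-4.8187)
Shoelace sum Σ(x_i·y_{i+1} − x_{i+1}·y_i):
  i=1: 2.4693·3.4705 − -6.0174·4.0577 = +32.9865 (running +32.9865)
  i=2: -6.0174·-3.5647 − -4.1186·3.4705 = +35.7441 (running +68.7306)
  i=3: -4.1186·-4.8187 − 2.0819·-3.5647 = +27.2677 (running +95.9983)
  i=4: 2.0819·4.0577 − 2.4693·-4.8187 = +20.3466 (running +116.3450)
Area = |Σ|/2 = |116.3450|/2 = 58.1725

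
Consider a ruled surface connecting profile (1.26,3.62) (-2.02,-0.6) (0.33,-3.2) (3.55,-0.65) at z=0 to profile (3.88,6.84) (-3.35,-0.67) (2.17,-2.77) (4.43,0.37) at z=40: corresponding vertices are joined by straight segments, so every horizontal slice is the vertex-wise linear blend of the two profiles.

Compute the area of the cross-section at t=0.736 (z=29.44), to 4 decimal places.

Cross-section at t=0.736: each vertex is (1-t)·p0[i] + t·p1[i].
  v1: (1-0.736)·(1.26,3.62) + 0.736·(3.88,6.84) = (3.1883,5.9899)
  v2: (1-0.736)·(-2.02,-0.6) + 0.736·(-3.35,-0.67) = (-2.9989,-0.6515)
  v3: (1-0.736)·(0.33,-3.2) + 0.736·(2.17,-2.77) = (1.6842,-2.8835)
  v4: (1-0.736)·(3.55,-0.65) + 0.736·(4.43,0.37) = (4.1977,0.1007)
Shoelace sum Σ(x_i·y_{i+1} − x_{i+1}·y_i):
  i=1: 3.1883·-0.6515 − -2.9989·5.9899 = +15.8858 (running +15.8858)
  i=2: -2.9989·-2.8835 − 1.6842·-0.6515 = +9.7446 (running +25.6304)
  i=3: 1.6842·0.1007 − 4.1977·-2.8835 = +12.2737 (running +37.9042)
  i=4: 4.1977·5.9899 − 3.1883·0.1007 = +24.8226 (running +62.7268)
Area = |Σ|/2 = |62.7268|/2 = 31.3634

Area at t=0.736: 31.3634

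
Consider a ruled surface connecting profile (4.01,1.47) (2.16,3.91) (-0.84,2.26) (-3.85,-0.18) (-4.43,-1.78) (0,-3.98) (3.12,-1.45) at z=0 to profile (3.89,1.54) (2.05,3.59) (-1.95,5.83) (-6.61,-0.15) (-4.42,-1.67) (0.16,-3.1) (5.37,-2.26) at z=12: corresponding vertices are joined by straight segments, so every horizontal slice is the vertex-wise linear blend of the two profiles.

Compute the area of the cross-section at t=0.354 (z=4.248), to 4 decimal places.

Area at t=0.354: 46.1360

Cross-section at t=0.354: each vertex is (1-t)·p0[i] + t·p1[i].
  v1: (1-0.354)·(4.01,1.47) + 0.354·(3.89,1.54) = (3.9675,1.4948)
  v2: (1-0.354)·(2.16,3.91) + 0.354·(2.05,3.59) = (2.1211,3.7967)
  v3: (1-0.354)·(-0.84,2.26) + 0.354·(-1.95,5.83) = (-1.2329,3.5238)
  v4: (1-0.354)·(-3.85,-0.18) + 0.354·(-6.61,-0.15) = (-4.8270,-0.1694)
  v5: (1-0.354)·(-4.43,-1.78) + 0.354·(-4.42,-1.67) = (-4.4265,-1.7411)
  v6: (1-0.354)·(0,-3.98) + 0.354·(0.16,-3.1) = (0.0566,-3.6685)
  v7: (1-0.354)·(3.12,-1.45) + 0.354·(5.37,-2.26) = (3.9165,-1.7367)
Shoelace sum Σ(x_i·y_{i+1} − x_{i+1}·y_i):
  i=1: 3.9675·3.7967 − 2.1211·1.4948 = +11.8930 (running +11.8930)
  i=2: 2.1211·3.5238 − -1.2329·3.7967 = +12.1553 (running +24.0483)
  i=3: -1.2329·-0.1694 − -4.8270·3.5238 = +17.2183 (running +41.2666)
  i=4: -4.8270·-1.7411 − -4.4265·-0.1694 = +7.6544 (running +48.9210)
  i=5: -4.4265·-3.6685 − 0.0566·-1.7411 = +16.3370 (running +65.2580)
  i=6: 0.0566·-1.7367 − 3.9165·-3.6685 = +14.2692 (running +79.5272)
  i=7: 3.9165·1.4948 − 3.9675·-1.7367 = +12.7449 (running +92.2721)
Area = |Σ|/2 = |92.2721|/2 = 46.1360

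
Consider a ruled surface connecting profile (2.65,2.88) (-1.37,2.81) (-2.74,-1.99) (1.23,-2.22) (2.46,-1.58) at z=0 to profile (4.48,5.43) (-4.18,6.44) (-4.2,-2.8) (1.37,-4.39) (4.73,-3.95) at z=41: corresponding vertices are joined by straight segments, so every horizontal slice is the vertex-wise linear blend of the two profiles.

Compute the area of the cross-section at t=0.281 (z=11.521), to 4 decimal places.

Area at t=0.281: 36.3171

Cross-section at t=0.281: each vertex is (1-t)·p0[i] + t·p1[i].
  v1: (1-0.281)·(2.65,2.88) + 0.281·(4.48,5.43) = (3.1642,3.5965)
  v2: (1-0.281)·(-1.37,2.81) + 0.281·(-4.18,6.44) = (-2.1596,3.8300)
  v3: (1-0.281)·(-2.74,-1.99) + 0.281·(-4.2,-2.8) = (-3.1503,-2.2176)
  v4: (1-0.281)·(1.23,-2.22) + 0.281·(1.37,-4.39) = (1.2693,-2.8298)
  v5: (1-0.281)·(2.46,-1.58) + 0.281·(4.73,-3.95) = (3.0979,-2.2460)
Shoelace sum Σ(x_i·y_{i+1} − x_{i+1}·y_i):
  i=1: 3.1642·3.8300 − -2.1596·3.5965 = +19.8862 (running +19.8862)
  i=2: -2.1596·-2.2176 − -3.1503·3.8300 = +16.8548 (running +36.7410)
  i=3: -3.1503·-2.8298 − 1.2693·-2.2176 = +11.7294 (running +48.4704)
  i=4: 1.2693·-2.2460 − 3.0979·-2.8298 = +5.9154 (running +54.3858)
  i=5: 3.0979·3.5965 − 3.1642·-2.2460 = +18.2484 (running +72.6342)
Area = |Σ|/2 = |72.6342|/2 = 36.3171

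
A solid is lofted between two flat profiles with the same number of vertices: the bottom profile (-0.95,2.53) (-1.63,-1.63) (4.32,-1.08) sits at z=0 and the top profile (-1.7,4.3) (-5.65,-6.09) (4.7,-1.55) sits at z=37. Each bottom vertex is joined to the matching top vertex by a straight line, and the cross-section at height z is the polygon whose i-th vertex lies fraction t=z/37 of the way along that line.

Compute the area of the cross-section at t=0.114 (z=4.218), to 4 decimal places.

Area at t=0.114: 15.1814

Cross-section at t=0.114: each vertex is (1-t)·p0[i] + t·p1[i].
  v1: (1-0.114)·(-0.95,2.53) + 0.114·(-1.7,4.3) = (-1.0355,2.7318)
  v2: (1-0.114)·(-1.63,-1.63) + 0.114·(-5.65,-6.09) = (-2.0883,-2.1384)
  v3: (1-0.114)·(4.32,-1.08) + 0.114·(4.7,-1.55) = (4.3633,-1.1336)
Shoelace sum Σ(x_i·y_{i+1} − x_{i+1}·y_i):
  i=1: -1.0355·-2.1384 − -2.0883·2.7318 = +7.9191 (running +7.9191)
  i=2: -2.0883·-1.1336 − 4.3633·-2.1384 = +11.6979 (running +19.6170)
  i=3: 4.3633·2.7318 − -1.0355·-1.1336 = +10.7458 (running +30.3628)
Area = |Σ|/2 = |30.3628|/2 = 15.1814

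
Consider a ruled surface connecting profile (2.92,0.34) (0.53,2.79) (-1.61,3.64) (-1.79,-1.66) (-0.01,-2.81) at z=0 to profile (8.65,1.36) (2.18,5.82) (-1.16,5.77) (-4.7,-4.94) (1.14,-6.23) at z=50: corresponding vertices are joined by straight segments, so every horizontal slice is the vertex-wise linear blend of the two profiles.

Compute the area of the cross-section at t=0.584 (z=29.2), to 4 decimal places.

Cross-section at t=0.584: each vertex is (1-t)·p0[i] + t·p1[i].
  v1: (1-0.584)·(2.92,0.34) + 0.584·(8.65,1.36) = (6.2663,0.9357)
  v2: (1-0.584)·(0.53,2.79) + 0.584·(2.18,5.82) = (1.4936,4.5595)
  v3: (1-0.584)·(-1.61,3.64) + 0.584·(-1.16,5.77) = (-1.3472,4.8839)
  v4: (1-0.584)·(-1.79,-1.66) + 0.584·(-4.7,-4.94) = (-3.4894,-3.5755)
  v5: (1-0.584)·(-0.01,-2.81) + 0.584·(1.14,-6.23) = (0.6616,-4.8073)
Shoelace sum Σ(x_i·y_{i+1} − x_{i+1}·y_i):
  i=1: 6.2663·4.5595 − 1.4936·0.9357 = +27.1739 (running +27.1739)
  i=2: 1.4936·4.8839 − -1.3472·4.5595 = +13.4372 (running +40.6111)
  i=3: -1.3472·-3.5755 − -3.4894·4.8839 = +21.8591 (running +62.4702)
  i=4: -3.4894·-4.8073 − 0.6616·-3.5755 = +19.1403 (running +81.6105)
  i=5: 0.6616·0.9357 − 6.2663·-4.8073 = +30.7430 (running +112.3535)
Area = |Σ|/2 = |112.3535|/2 = 56.1767

Area at t=0.584: 56.1767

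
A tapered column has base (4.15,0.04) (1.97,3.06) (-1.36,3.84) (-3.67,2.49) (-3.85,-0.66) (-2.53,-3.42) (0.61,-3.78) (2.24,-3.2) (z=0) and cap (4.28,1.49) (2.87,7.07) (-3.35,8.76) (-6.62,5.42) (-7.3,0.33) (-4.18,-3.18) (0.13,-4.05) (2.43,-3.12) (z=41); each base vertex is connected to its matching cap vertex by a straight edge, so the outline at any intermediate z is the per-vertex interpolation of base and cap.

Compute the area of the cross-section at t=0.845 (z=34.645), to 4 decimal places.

Cross-section at t=0.845: each vertex is (1-t)·p0[i] + t·p1[i].
  v1: (1-0.845)·(4.15,0.04) + 0.845·(4.28,1.49) = (4.2599,1.2652)
  v2: (1-0.845)·(1.97,3.06) + 0.845·(2.87,7.07) = (2.7305,6.4485)
  v3: (1-0.845)·(-1.36,3.84) + 0.845·(-3.35,8.76) = (-3.0415,7.9974)
  v4: (1-0.845)·(-3.67,2.49) + 0.845·(-6.62,5.42) = (-6.1627,4.9658)
  v5: (1-0.845)·(-3.85,-0.66) + 0.845·(-7.3,0.33) = (-6.7652,0.1765)
  v6: (1-0.845)·(-2.53,-3.42) + 0.845·(-4.18,-3.18) = (-3.9242,-3.2172)
  v7: (1-0.845)·(0.61,-3.78) + 0.845·(0.13,-4.05) = (0.2044,-4.0081)
  v8: (1-0.845)·(2.24,-3.2) + 0.845·(2.43,-3.12) = (2.4005,-3.1324)
Shoelace sum Σ(x_i·y_{i+1} − x_{i+1}·y_i):
  i=1: 4.2599·6.4485 − 2.7305·1.2652 = +24.0147 (running +24.0147)
  i=2: 2.7305·7.9974 − -3.0415·6.4485 = +41.4502 (running +65.4648)
  i=3: -3.0415·4.9658 − -6.1627·7.9974 = +34.1821 (running +99.6469)
  i=4: -6.1627·0.1765 − -6.7652·4.9658 = +32.5072 (running +132.1541)
  i=5: -6.7652·-3.2172 − -3.9242·0.1765 = +22.4580 (running +154.6121)
  i=6: -3.9242·-4.0081 − 0.2044·-3.2172 = +16.3866 (running +170.9987)
  i=7: 0.2044·-3.1324 − 2.4005·-4.0081 = +8.9815 (running +179.9802)
  i=8: 2.4005·1.2652 − 4.2599·-3.1324 = +16.3809 (running +196.3610)
Area = |Σ|/2 = |196.3610|/2 = 98.1805

Area at t=0.845: 98.1805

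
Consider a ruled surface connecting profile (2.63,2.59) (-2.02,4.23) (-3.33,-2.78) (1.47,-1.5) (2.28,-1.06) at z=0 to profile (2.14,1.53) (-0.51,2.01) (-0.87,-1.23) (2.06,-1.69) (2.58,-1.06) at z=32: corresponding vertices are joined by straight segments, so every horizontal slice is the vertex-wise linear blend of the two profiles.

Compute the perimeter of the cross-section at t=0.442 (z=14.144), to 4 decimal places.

Cross-section at t=0.442: each vertex is (1-t)·p0[i] + t·p1[i].
  v1: (1-0.442)·(2.63,2.59) + 0.442·(2.14,1.53) = (2.4134,2.1215)
  v2: (1-0.442)·(-2.02,4.23) + 0.442·(-0.51,2.01) = (-1.3526,3.2488)
  v3: (1-0.442)·(-3.33,-2.78) + 0.442·(-0.87,-1.23) = (-2.2427,-2.0949)
  v4: (1-0.442)·(1.47,-1.5) + 0.442·(2.06,-1.69) = (1.7308,-1.5840)
  v5: (1-0.442)·(2.28,-1.06) + 0.442·(2.58,-1.06) = (2.4126,-1.0600)
Perimeter = Σ |v_{i+1} − v_i|:
  edge 1→2: √(-3.7660² + 1.1273²) = 3.9311 (running 3.9311)
  edge 2→3: √(-0.8901² + -5.3437²) = 5.4173 (running 9.3484)
  edge 3→4: √(3.9735² + 0.5109²) = 4.0062 (running 13.3546)
  edge 4→5: √(0.6818² + 0.5240²) = 0.8599 (running 14.2145)
  edge 5→1: √(0.0008² + 3.1815²) = 3.1815 (running 17.3959)
Perimeter = 17.3959

Perimeter at t=0.442: 17.3959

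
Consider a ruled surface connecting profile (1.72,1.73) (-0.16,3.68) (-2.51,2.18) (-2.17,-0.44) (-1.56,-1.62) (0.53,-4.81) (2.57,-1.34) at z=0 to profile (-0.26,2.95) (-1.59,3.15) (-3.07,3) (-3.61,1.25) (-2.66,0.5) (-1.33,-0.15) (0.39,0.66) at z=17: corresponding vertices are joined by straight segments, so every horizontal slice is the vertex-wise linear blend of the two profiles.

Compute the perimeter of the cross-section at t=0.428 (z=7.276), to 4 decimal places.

Cross-section at t=0.428: each vertex is (1-t)·p0[i] + t·p1[i].
  v1: (1-0.428)·(1.72,1.73) + 0.428·(-0.26,2.95) = (0.8726,2.2522)
  v2: (1-0.428)·(-0.16,3.68) + 0.428·(-1.59,3.15) = (-0.7720,3.4532)
  v3: (1-0.428)·(-2.51,2.18) + 0.428·(-3.07,3) = (-2.7497,2.5310)
  v4: (1-0.428)·(-2.17,-0.44) + 0.428·(-3.61,1.25) = (-2.7863,0.2833)
  v5: (1-0.428)·(-1.56,-1.62) + 0.428·(-2.66,0.5) = (-2.0308,-0.7126)
  v6: (1-0.428)·(0.53,-4.81) + 0.428·(-1.33,-0.15) = (-0.2661,-2.8155)
  v7: (1-0.428)·(2.57,-1.34) + 0.428·(0.39,0.66) = (1.6370,-0.4840)
Perimeter = Σ |v_{i+1} − v_i|:
  edge 1→2: √(-1.6446² + 1.2010²) = 2.0364 (running 2.0364)
  edge 2→3: √(-1.9776² + -0.9222²) = 2.1821 (running 4.2185)
  edge 3→4: √(-0.0366² + -2.2476²) = 2.2479 (running 6.4665)
  edge 4→5: √(0.7555² + -0.9960²) = 1.2501 (running 7.7166)
  edge 5→6: √(1.7647² + -2.1029²) = 2.7452 (running 10.4618)
  edge 6→7: √(1.9030² + 2.3315²) = 3.0096 (running 13.4714)
  edge 7→1: √(-0.7644² + 2.7362²) = 2.8409 (running 16.3123)
Perimeter = 16.3123

Perimeter at t=0.428: 16.3123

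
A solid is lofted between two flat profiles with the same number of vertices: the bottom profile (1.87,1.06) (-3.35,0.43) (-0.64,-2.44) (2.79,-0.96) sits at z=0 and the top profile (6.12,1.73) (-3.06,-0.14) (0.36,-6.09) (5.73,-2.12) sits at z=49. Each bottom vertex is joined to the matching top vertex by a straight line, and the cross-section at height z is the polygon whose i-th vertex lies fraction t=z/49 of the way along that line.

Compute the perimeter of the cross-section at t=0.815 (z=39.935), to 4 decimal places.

Perimeter at t=0.815: 24.5432

Cross-section at t=0.815: each vertex is (1-t)·p0[i] + t·p1[i].
  v1: (1-0.815)·(1.87,1.06) + 0.815·(6.12,1.73) = (5.3338,1.6060)
  v2: (1-0.815)·(-3.35,0.43) + 0.815·(-3.06,-0.14) = (-3.1137,-0.0345)
  v3: (1-0.815)·(-0.64,-2.44) + 0.815·(0.36,-6.09) = (0.1750,-5.4147)
  v4: (1-0.815)·(2.79,-0.96) + 0.815·(5.73,-2.12) = (5.1861,-1.9054)
Perimeter = Σ |v_{i+1} − v_i|:
  edge 1→2: √(-8.4474² + -1.6406²) = 8.6052 (running 8.6052)
  edge 2→3: √(3.2887² + -5.3802²) = 6.3057 (running 14.9109)
  edge 3→4: √(5.0111² + 3.5093²) = 6.1177 (running 21.0287)
  edge 4→1: √(0.1477² + 3.5114²) = 3.5146 (running 24.5432)
Perimeter = 24.5432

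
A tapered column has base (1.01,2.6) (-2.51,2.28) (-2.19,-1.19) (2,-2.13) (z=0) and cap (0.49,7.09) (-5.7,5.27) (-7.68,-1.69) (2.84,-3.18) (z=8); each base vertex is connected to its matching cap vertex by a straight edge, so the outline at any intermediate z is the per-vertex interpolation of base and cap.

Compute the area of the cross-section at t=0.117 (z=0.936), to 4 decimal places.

Area at t=0.117: 20.1260

Cross-section at t=0.117: each vertex is (1-t)·p0[i] + t·p1[i].
  v1: (1-0.117)·(1.01,2.6) + 0.117·(0.49,7.09) = (0.9492,3.1253)
  v2: (1-0.117)·(-2.51,2.28) + 0.117·(-5.7,5.27) = (-2.8832,2.6298)
  v3: (1-0.117)·(-2.19,-1.19) + 0.117·(-7.68,-1.69) = (-2.8323,-1.2485)
  v4: (1-0.117)·(2,-2.13) + 0.117·(2.84,-3.18) = (2.0983,-2.2529)
Shoelace sum Σ(x_i·y_{i+1} − x_{i+1}·y_i):
  i=1: 0.9492·2.6298 − -2.8832·3.1253 = +11.5072 (running +11.5072)
  i=2: -2.8832·-1.2485 − -2.8323·2.6298 = +11.0483 (running +22.5554)
  i=3: -2.8323·-2.2529 − 2.0983·-1.2485 = +9.0005 (running +31.5560)
  i=4: 2.0983·3.1253 − 0.9492·-2.2529 = +8.6961 (running +40.2521)
Area = |Σ|/2 = |40.2521|/2 = 20.1260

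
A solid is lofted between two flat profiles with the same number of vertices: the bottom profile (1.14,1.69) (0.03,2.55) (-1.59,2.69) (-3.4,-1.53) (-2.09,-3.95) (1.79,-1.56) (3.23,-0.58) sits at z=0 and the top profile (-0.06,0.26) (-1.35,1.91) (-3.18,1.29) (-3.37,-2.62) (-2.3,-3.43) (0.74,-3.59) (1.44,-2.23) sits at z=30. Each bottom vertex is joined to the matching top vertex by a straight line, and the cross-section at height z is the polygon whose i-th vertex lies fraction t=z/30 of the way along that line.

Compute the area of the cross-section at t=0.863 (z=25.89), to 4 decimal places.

Area at t=0.863: 19.4299

Cross-section at t=0.863: each vertex is (1-t)·p0[i] + t·p1[i].
  v1: (1-0.863)·(1.14,1.69) + 0.863·(-0.06,0.26) = (0.1044,0.4559)
  v2: (1-0.863)·(0.03,2.55) + 0.863·(-1.35,1.91) = (-1.1609,1.9977)
  v3: (1-0.863)·(-1.59,2.69) + 0.863·(-3.18,1.29) = (-2.9622,1.4818)
  v4: (1-0.863)·(-3.4,-1.53) + 0.863·(-3.37,-2.62) = (-3.3741,-2.4707)
  v5: (1-0.863)·(-2.09,-3.95) + 0.863·(-2.3,-3.43) = (-2.2712,-3.5012)
  v6: (1-0.863)·(1.79,-1.56) + 0.863·(0.74,-3.59) = (0.8839,-3.3119)
  v7: (1-0.863)·(3.23,-0.58) + 0.863·(1.44,-2.23) = (1.6852,-2.0040)
Shoelace sum Σ(x_i·y_{i+1} − x_{i+1}·y_i):
  i=1: 0.1044·1.9977 − -1.1609·0.4559 = +0.7378 (running +0.7378)
  i=2: -1.1609·1.4818 − -2.9622·1.9977 = +4.1972 (running +4.9350)
  i=3: -2.9622·-2.4707 − -3.3741·1.4818 = +12.3183 (running +17.2533)
  i=4: -3.3741·-3.5012 − -2.2712·-2.4707 = +6.2021 (running +23.4554)
  i=5: -2.2712·-3.3119 − 0.8839·-3.5012 = +10.6166 (running +34.0721)
  i=6: 0.8839·-2.0040 − 1.6852·-3.3119 = +3.8101 (running +37.8822)
  i=7: 1.6852·0.4559 − 0.1044·-2.0040 = +0.9775 (running +38.8597)
Area = |Σ|/2 = |38.8597|/2 = 19.4299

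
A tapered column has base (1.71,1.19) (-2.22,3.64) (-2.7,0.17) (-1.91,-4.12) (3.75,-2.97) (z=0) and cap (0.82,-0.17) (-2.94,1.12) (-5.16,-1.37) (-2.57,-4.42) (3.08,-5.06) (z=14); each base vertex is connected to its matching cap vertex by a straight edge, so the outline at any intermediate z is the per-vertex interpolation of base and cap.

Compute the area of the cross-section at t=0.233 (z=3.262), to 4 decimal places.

Area at t=0.233: 30.4825

Cross-section at t=0.233: each vertex is (1-t)·p0[i] + t·p1[i].
  v1: (1-0.233)·(1.71,1.19) + 0.233·(0.82,-0.17) = (1.5026,0.8731)
  v2: (1-0.233)·(-2.22,3.64) + 0.233·(-2.94,1.12) = (-2.3878,3.0528)
  v3: (1-0.233)·(-2.7,0.17) + 0.233·(-5.16,-1.37) = (-3.2732,-0.1888)
  v4: (1-0.233)·(-1.91,-4.12) + 0.233·(-2.57,-4.42) = (-2.0638,-4.1899)
  v5: (1-0.233)·(3.75,-2.97) + 0.233·(3.08,-5.06) = (3.5939,-3.4570)
Shoelace sum Σ(x_i·y_{i+1} − x_{i+1}·y_i):
  i=1: 1.5026·3.0528 − -2.3878·0.8731 = +6.6721 (running +6.6721)
  i=2: -2.3878·-0.1888 − -3.2732·3.0528 = +10.4434 (running +17.1154)
  i=3: -3.2732·-4.1899 − -2.0638·-0.1888 = +13.3246 (running +30.4401)
  i=4: -2.0638·-3.4570 − 3.5939·-4.1899 = +22.1925 (running +52.6325)
  i=5: 3.5939·0.8731 − 1.5026·-3.4570 = +8.3324 (running +60.9650)
Area = |Σ|/2 = |60.9650|/2 = 30.4825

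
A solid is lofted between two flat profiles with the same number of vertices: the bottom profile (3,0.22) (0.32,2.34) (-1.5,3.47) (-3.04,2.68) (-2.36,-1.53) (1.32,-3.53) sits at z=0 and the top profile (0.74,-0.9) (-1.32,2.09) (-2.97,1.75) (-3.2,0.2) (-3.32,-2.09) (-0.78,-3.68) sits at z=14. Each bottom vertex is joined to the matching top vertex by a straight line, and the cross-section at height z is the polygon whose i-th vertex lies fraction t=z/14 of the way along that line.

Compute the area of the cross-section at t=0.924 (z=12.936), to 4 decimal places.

Cross-section at t=0.924: each vertex is (1-t)·p0[i] + t·p1[i].
  v1: (1-0.924)·(3,0.22) + 0.924·(0.74,-0.9) = (0.9118,-0.8149)
  v2: (1-0.924)·(0.32,2.34) + 0.924·(-1.32,2.09) = (-1.1954,2.1090)
  v3: (1-0.924)·(-1.5,3.47) + 0.924·(-2.97,1.75) = (-2.8583,1.8807)
  v4: (1-0.924)·(-3.04,2.68) + 0.924·(-3.2,0.2) = (-3.1878,0.3885)
  v5: (1-0.924)·(-2.36,-1.53) + 0.924·(-3.32,-2.09) = (-3.2470,-2.0474)
  v6: (1-0.924)·(1.32,-3.53) + 0.924·(-0.78,-3.68) = (-0.6204,-3.6686)
Shoelace sum Σ(x_i·y_{i+1} − x_{i+1}·y_i):
  i=1: 0.9118·2.1090 − -1.1954·-0.8149 = +0.9488 (running +0.9488)
  i=2: -1.1954·1.8807 − -2.8583·2.1090 = +3.7800 (running +4.7288)
  i=3: -2.8583·0.3885 − -3.1878·1.8807 = +4.8850 (running +9.6139)
  i=4: -3.1878·-2.0474 − -3.2470·0.3885 = +7.7883 (running +17.4022)
  i=5: -3.2470·-3.6686 − -0.6204·-2.0474 = +10.6419 (running +28.0440)
  i=6: -0.6204·-0.8149 − 0.9118·-3.6686 = +3.8504 (running +31.8945)
Area = |Σ|/2 = |31.8945|/2 = 15.9472

Area at t=0.924: 15.9472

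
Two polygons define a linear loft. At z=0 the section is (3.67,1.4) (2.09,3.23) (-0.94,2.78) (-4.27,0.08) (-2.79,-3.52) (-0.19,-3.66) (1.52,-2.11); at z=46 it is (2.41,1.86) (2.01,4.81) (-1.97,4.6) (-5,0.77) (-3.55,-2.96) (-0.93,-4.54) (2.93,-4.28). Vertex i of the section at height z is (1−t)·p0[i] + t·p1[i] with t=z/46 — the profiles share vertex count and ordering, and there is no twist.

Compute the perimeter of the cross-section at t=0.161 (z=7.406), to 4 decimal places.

Perimeter at t=0.161: 23.3092

Cross-section at t=0.161: each vertex is (1-t)·p0[i] + t·p1[i].
  v1: (1-0.161)·(3.67,1.4) + 0.161·(2.41,1.86) = (3.4671,1.4741)
  v2: (1-0.161)·(2.09,3.23) + 0.161·(2.01,4.81) = (2.0771,3.4844)
  v3: (1-0.161)·(-0.94,2.78) + 0.161·(-1.97,4.6) = (-1.1058,3.0730)
  v4: (1-0.161)·(-4.27,0.08) + 0.161·(-5,0.77) = (-4.3875,0.1911)
  v5: (1-0.161)·(-2.79,-3.52) + 0.161·(-3.55,-2.96) = (-2.9124,-3.4298)
  v6: (1-0.161)·(-0.19,-3.66) + 0.161·(-0.93,-4.54) = (-0.3091,-3.8017)
  v7: (1-0.161)·(1.52,-2.11) + 0.161·(2.93,-4.28) = (1.7470,-2.4594)
Perimeter = Σ |v_{i+1} − v_i|:
  edge 1→2: √(-1.3900² + 2.0103²) = 2.4441 (running 2.4441)
  edge 2→3: √(-3.1829² + -0.4114²) = 3.2094 (running 5.6535)
  edge 3→4: √(-3.2817² + -2.8819²) = 4.3675 (running 10.0210)
  edge 4→5: √(1.4752² + -3.6209²) = 3.9099 (running 13.9309)
  edge 5→6: √(2.6032² + -0.3718²) = 2.6296 (running 16.5605)
  edge 6→7: √(2.0561² + 1.3423²) = 2.4555 (running 19.0161)
  edge 7→1: √(1.7201² + 3.9334²) = 4.2931 (running 23.3092)
Perimeter = 23.3092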